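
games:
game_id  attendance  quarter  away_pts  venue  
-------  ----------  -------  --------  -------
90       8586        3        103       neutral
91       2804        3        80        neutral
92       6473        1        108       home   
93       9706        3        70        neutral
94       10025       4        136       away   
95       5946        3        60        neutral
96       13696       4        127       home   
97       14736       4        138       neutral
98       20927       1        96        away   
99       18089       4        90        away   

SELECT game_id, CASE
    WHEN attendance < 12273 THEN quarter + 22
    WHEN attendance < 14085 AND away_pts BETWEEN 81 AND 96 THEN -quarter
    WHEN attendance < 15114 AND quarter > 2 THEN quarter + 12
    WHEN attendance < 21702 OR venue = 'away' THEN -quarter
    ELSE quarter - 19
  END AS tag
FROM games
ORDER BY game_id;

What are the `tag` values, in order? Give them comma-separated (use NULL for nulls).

25, 25, 23, 25, 26, 25, 16, 16, -1, -4

game_id=90: attendance < 12273 → 25
game_id=91: attendance < 12273 → 25
game_id=92: attendance < 12273 → 23
game_id=93: attendance < 12273 → 25
game_id=94: attendance < 12273 → 26
game_id=95: attendance < 12273 → 25
game_id=96: attendance < 15114 AND quarter > 2 → 16
game_id=97: attendance < 15114 AND quarter > 2 → 16
game_id=98: attendance < 21702 OR venue = 'away' → -1
game_id=99: attendance < 21702 OR venue = 'away' → -4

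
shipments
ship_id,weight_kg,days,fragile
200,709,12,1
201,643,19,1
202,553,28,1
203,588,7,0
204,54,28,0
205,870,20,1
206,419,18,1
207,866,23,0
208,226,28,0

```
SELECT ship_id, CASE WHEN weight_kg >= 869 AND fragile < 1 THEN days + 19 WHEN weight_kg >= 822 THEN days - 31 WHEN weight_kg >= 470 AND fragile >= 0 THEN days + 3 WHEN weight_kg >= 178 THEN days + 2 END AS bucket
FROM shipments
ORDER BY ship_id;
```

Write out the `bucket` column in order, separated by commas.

ship_id=200: weight_kg >= 470 AND fragile >= 0 → 15
ship_id=201: weight_kg >= 470 AND fragile >= 0 → 22
ship_id=202: weight_kg >= 470 AND fragile >= 0 → 31
ship_id=203: weight_kg >= 470 AND fragile >= 0 → 10
ship_id=204: (no match → NULL) → NULL
ship_id=205: weight_kg >= 822 → -11
ship_id=206: weight_kg >= 178 → 20
ship_id=207: weight_kg >= 822 → -8
ship_id=208: weight_kg >= 178 → 30

15, 22, 31, 10, NULL, -11, 20, -8, 30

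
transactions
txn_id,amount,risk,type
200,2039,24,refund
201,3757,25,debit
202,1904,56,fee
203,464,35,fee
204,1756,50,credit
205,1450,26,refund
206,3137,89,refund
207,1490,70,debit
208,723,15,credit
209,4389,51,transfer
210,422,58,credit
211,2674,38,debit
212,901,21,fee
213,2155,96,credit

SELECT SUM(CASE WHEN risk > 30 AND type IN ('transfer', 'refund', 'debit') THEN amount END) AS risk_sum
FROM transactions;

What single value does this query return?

11690

txn_id=200: ✗
txn_id=201: ✗
txn_id=202: ✗
txn_id=203: ✗
txn_id=204: ✗
txn_id=205: ✗
txn_id=206: ✓ → 3137
txn_id=207: ✓ → 1490
txn_id=208: ✗
txn_id=209: ✓ → 4389
txn_id=210: ✗
txn_id=211: ✓ → 2674
txn_id=212: ✗
txn_id=213: ✗
risk_sum = 3137 + 1490 + 4389 + 2674 = 11690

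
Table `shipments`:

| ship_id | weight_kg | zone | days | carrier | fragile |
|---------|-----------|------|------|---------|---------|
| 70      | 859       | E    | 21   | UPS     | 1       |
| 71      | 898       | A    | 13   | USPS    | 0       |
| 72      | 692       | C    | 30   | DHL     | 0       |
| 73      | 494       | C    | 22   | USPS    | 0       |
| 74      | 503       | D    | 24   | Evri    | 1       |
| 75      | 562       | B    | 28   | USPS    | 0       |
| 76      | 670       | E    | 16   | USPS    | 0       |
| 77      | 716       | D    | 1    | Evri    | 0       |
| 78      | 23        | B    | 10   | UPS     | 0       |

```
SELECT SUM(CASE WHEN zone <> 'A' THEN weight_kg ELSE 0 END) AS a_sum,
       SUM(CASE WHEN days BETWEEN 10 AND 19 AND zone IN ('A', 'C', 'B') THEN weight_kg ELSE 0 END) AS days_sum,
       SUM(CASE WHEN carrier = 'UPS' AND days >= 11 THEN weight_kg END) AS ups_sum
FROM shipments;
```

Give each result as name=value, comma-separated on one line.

a_sum=4519, days_sum=921, ups_sum=859

[a_sum: zone <> 'A']
ship_id=70: ✓ → 859
ship_id=71: ✗
ship_id=72: ✓ → 692
ship_id=73: ✓ → 494
ship_id=74: ✓ → 503
ship_id=75: ✓ → 562
ship_id=76: ✓ → 670
ship_id=77: ✓ → 716
ship_id=78: ✓ → 23
a_sum = 859 + 692 + 494 + 503 + 562 + 670 + 716 + 23 = 4519
—
[days_sum: days BETWEEN 10 AND 19 AND zone IN ('A', 'C', 'B')]
ship_id=70: ✗
ship_id=71: ✓ → 898
ship_id=72: ✗
ship_id=73: ✗
ship_id=74: ✗
ship_id=75: ✗
ship_id=76: ✗
ship_id=77: ✗
ship_id=78: ✓ → 23
days_sum = 898 + 23 = 921
—
[ups_sum: carrier = 'UPS' AND days >= 11]
ship_id=70: ✓ → 859
ship_id=71: ✗
ship_id=72: ✗
ship_id=73: ✗
ship_id=74: ✗
ship_id=75: ✗
ship_id=76: ✗
ship_id=77: ✗
ship_id=78: ✗
ups_sum = 859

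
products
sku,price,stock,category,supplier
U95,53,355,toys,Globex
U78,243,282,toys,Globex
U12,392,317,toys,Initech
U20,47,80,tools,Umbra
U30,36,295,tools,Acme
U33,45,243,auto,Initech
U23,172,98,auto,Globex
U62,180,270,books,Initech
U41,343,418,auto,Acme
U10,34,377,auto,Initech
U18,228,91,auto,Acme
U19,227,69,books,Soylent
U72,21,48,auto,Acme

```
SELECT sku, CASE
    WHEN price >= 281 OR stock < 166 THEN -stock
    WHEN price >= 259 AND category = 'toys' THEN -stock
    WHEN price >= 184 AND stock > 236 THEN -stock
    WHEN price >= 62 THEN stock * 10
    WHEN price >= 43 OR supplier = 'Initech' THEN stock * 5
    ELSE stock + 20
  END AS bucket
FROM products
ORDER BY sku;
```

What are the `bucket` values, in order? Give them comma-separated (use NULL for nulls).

sku=U10: price >= 43 OR supplier = 'Initech' → 1885
sku=U12: price >= 281 OR stock < 166 → -317
sku=U18: price >= 281 OR stock < 166 → -91
sku=U19: price >= 281 OR stock < 166 → -69
sku=U20: price >= 281 OR stock < 166 → -80
sku=U23: price >= 281 OR stock < 166 → -98
sku=U30: ELSE → 315
sku=U33: price >= 43 OR supplier = 'Initech' → 1215
sku=U41: price >= 281 OR stock < 166 → -418
sku=U62: price >= 62 → 2700
sku=U72: price >= 281 OR stock < 166 → -48
sku=U78: price >= 184 AND stock > 236 → -282
sku=U95: price >= 43 OR supplier = 'Initech' → 1775

1885, -317, -91, -69, -80, -98, 315, 1215, -418, 2700, -48, -282, 1775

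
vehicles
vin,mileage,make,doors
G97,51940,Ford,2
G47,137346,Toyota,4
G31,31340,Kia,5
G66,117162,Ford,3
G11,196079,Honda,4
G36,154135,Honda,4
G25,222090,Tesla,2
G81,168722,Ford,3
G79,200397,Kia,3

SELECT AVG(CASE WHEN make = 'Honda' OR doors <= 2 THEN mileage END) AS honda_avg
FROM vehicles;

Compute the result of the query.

vin=G97: ✓ → 51940
vin=G47: ✗
vin=G31: ✗
vin=G66: ✗
vin=G11: ✓ → 196079
vin=G36: ✓ → 154135
vin=G25: ✓ → 222090
vin=G81: ✗
vin=G79: ✗
honda_avg = (51940 + 196079 + 154135 + 222090) / 4 = 156061

156061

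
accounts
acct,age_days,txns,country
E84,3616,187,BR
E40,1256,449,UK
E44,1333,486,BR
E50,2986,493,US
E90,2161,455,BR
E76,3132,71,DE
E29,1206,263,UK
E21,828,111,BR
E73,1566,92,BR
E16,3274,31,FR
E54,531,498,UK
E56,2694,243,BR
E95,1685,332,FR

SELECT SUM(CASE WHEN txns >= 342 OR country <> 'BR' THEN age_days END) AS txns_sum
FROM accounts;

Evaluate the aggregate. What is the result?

17564

acct=E84: ✗
acct=E40: ✓ → 1256
acct=E44: ✓ → 1333
acct=E50: ✓ → 2986
acct=E90: ✓ → 2161
acct=E76: ✓ → 3132
acct=E29: ✓ → 1206
acct=E21: ✗
acct=E73: ✗
acct=E16: ✓ → 3274
acct=E54: ✓ → 531
acct=E56: ✗
acct=E95: ✓ → 1685
txns_sum = 1256 + 1333 + 2986 + 2161 + 3132 + 1206 + 3274 + 531 + 1685 = 17564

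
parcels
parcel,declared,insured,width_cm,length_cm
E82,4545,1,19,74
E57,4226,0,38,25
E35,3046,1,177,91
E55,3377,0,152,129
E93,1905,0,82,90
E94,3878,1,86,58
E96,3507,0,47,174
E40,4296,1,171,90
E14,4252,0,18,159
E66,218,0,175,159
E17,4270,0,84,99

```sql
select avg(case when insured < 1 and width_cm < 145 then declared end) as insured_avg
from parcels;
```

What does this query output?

3632

parcel=E82: ✗
parcel=E57: ✓ → 4226
parcel=E35: ✗
parcel=E55: ✗
parcel=E93: ✓ → 1905
parcel=E94: ✗
parcel=E96: ✓ → 3507
parcel=E40: ✗
parcel=E14: ✓ → 4252
parcel=E66: ✗
parcel=E17: ✓ → 4270
insured_avg = (4226 + 1905 + 3507 + 4252 + 4270) / 5 = 3632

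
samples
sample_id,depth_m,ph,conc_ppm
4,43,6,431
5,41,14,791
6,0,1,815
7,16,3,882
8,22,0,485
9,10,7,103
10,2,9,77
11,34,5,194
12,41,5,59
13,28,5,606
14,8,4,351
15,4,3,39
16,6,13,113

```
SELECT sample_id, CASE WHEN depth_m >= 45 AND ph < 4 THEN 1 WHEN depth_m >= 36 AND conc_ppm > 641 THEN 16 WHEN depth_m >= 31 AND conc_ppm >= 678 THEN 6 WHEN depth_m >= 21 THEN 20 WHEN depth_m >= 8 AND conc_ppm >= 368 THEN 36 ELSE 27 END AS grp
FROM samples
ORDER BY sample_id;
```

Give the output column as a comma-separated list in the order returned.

sample_id=4: depth_m >= 21 → 20
sample_id=5: depth_m >= 36 AND conc_ppm > 641 → 16
sample_id=6: ELSE → 27
sample_id=7: depth_m >= 8 AND conc_ppm >= 368 → 36
sample_id=8: depth_m >= 21 → 20
sample_id=9: ELSE → 27
sample_id=10: ELSE → 27
sample_id=11: depth_m >= 21 → 20
sample_id=12: depth_m >= 21 → 20
sample_id=13: depth_m >= 21 → 20
sample_id=14: ELSE → 27
sample_id=15: ELSE → 27
sample_id=16: ELSE → 27

20, 16, 27, 36, 20, 27, 27, 20, 20, 20, 27, 27, 27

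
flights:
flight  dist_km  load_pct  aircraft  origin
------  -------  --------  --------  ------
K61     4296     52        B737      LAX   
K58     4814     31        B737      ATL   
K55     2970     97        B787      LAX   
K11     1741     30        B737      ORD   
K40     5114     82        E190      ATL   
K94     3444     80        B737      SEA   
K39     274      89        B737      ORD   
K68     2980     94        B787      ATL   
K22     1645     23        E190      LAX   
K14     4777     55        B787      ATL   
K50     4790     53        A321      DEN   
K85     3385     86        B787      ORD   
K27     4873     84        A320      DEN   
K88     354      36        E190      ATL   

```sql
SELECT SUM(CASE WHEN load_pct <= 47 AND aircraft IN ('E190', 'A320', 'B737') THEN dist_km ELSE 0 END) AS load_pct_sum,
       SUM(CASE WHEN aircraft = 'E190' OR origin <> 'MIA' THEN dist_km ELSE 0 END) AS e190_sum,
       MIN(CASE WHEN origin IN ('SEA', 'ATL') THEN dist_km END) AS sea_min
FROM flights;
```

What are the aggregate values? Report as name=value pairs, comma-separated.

[load_pct_sum: load_pct <= 47 AND aircraft IN ('E190', 'A320', 'B737')]
flight=K61: ✗
flight=K58: ✓ → 4814
flight=K55: ✗
flight=K11: ✓ → 1741
flight=K40: ✗
flight=K94: ✗
flight=K39: ✗
flight=K68: ✗
flight=K22: ✓ → 1645
flight=K14: ✗
flight=K50: ✗
flight=K85: ✗
flight=K27: ✗
flight=K88: ✓ → 354
load_pct_sum = 4814 + 1741 + 1645 + 354 = 8554
—
[e190_sum: aircraft = 'E190' OR origin <> 'MIA']
flight=K61: ✓ → 4296
flight=K58: ✓ → 4814
flight=K55: ✓ → 2970
flight=K11: ✓ → 1741
flight=K40: ✓ → 5114
flight=K94: ✓ → 3444
flight=K39: ✓ → 274
flight=K68: ✓ → 2980
flight=K22: ✓ → 1645
flight=K14: ✓ → 4777
flight=K50: ✓ → 4790
flight=K85: ✓ → 3385
flight=K27: ✓ → 4873
flight=K88: ✓ → 354
e190_sum = 4296 + 4814 + 2970 + 1741 + 5114 + 3444 + 274 + 2980 + 1645 + 4777 + 4790 + 3385 + 4873 + 354 = 45457
—
[sea_min: origin IN ('SEA', 'ATL')]
flight=K61: ✗
flight=K58: ✓ → 4814
flight=K55: ✗
flight=K11: ✗
flight=K40: ✓ → 5114
flight=K94: ✓ → 3444
flight=K39: ✗
flight=K68: ✓ → 2980
flight=K22: ✗
flight=K14: ✓ → 4777
flight=K50: ✗
flight=K85: ✗
flight=K27: ✗
flight=K88: ✓ → 354
sea_min = MIN(4814, 5114, 3444, 2980, 4777, 354) = 354

load_pct_sum=8554, e190_sum=45457, sea_min=354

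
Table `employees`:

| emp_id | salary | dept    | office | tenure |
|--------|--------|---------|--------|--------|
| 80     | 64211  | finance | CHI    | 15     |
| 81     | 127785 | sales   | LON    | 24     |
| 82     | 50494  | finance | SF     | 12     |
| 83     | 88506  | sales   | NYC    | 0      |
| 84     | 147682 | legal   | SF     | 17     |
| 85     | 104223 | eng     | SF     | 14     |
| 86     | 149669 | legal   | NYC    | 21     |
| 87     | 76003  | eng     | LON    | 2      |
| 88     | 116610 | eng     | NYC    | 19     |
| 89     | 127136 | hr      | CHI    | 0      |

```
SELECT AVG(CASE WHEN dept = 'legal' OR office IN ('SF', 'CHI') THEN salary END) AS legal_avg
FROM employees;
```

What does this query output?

107235.8333333333

emp_id=80: ✓ → 64211
emp_id=81: ✗
emp_id=82: ✓ → 50494
emp_id=83: ✗
emp_id=84: ✓ → 147682
emp_id=85: ✓ → 104223
emp_id=86: ✓ → 149669
emp_id=87: ✗
emp_id=88: ✗
emp_id=89: ✓ → 127136
legal_avg = (64211 + 50494 + 147682 + 104223 + 149669 + 127136) / 6 = 107235.8333333333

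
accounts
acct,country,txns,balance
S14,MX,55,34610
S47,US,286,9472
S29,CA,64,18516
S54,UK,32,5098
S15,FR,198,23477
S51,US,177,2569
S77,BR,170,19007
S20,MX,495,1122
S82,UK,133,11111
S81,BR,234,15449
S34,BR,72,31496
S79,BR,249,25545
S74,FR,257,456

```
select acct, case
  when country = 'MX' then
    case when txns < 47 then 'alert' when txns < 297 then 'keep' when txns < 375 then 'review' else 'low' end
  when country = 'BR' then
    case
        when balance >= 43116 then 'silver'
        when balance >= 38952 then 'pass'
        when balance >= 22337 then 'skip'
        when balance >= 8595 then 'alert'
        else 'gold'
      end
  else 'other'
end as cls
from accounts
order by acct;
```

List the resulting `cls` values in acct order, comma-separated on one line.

acct=S14: country='MX' → inner[txns < 297] → keep
acct=S15: country='FR' → outer ELSE → other
acct=S20: country='MX' → inner[ELSE] → low
acct=S29: country='CA' → outer ELSE → other
acct=S34: country='BR' → inner[balance >= 22337] → skip
acct=S47: country='US' → outer ELSE → other
acct=S51: country='US' → outer ELSE → other
acct=S54: country='UK' → outer ELSE → other
acct=S74: country='FR' → outer ELSE → other
acct=S77: country='BR' → inner[balance >= 8595] → alert
acct=S79: country='BR' → inner[balance >= 22337] → skip
acct=S81: country='BR' → inner[balance >= 8595] → alert
acct=S82: country='UK' → outer ELSE → other

keep, other, low, other, skip, other, other, other, other, alert, skip, alert, other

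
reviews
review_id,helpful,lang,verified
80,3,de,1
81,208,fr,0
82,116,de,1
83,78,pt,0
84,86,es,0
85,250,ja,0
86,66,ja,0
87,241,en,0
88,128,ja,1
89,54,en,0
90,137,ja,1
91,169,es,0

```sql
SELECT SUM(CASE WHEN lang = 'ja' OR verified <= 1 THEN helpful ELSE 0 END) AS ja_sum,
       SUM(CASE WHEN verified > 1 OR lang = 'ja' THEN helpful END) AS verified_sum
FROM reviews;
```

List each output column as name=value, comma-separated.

[ja_sum: lang = 'ja' OR verified <= 1]
review_id=80: ✓ → 3
review_id=81: ✓ → 208
review_id=82: ✓ → 116
review_id=83: ✓ → 78
review_id=84: ✓ → 86
review_id=85: ✓ → 250
review_id=86: ✓ → 66
review_id=87: ✓ → 241
review_id=88: ✓ → 128
review_id=89: ✓ → 54
review_id=90: ✓ → 137
review_id=91: ✓ → 169
ja_sum = 3 + 208 + 116 + 78 + 86 + 250 + 66 + 241 + 128 + 54 + 137 + 169 = 1536
—
[verified_sum: verified > 1 OR lang = 'ja']
review_id=80: ✗
review_id=81: ✗
review_id=82: ✗
review_id=83: ✗
review_id=84: ✗
review_id=85: ✓ → 250
review_id=86: ✓ → 66
review_id=87: ✗
review_id=88: ✓ → 128
review_id=89: ✗
review_id=90: ✓ → 137
review_id=91: ✗
verified_sum = 250 + 66 + 128 + 137 = 581

ja_sum=1536, verified_sum=581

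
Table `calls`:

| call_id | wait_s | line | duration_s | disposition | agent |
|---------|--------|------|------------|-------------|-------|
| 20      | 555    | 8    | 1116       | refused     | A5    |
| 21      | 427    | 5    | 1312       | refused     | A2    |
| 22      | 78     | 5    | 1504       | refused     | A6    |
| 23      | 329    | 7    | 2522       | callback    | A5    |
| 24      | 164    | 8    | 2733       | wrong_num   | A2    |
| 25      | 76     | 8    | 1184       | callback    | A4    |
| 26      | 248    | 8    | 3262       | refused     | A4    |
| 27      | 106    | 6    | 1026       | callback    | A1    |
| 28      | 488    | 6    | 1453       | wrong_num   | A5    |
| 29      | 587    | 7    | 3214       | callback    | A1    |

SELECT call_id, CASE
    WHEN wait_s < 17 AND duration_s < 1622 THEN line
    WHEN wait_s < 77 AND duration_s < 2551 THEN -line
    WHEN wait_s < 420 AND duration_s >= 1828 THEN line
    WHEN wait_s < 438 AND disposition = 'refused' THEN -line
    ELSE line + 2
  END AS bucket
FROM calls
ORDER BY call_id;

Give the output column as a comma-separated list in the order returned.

10, -5, -5, 7, 8, -8, 8, 8, 8, 9

call_id=20: ELSE → 10
call_id=21: wait_s < 438 AND disposition = 'refused' → -5
call_id=22: wait_s < 438 AND disposition = 'refused' → -5
call_id=23: wait_s < 420 AND duration_s >= 1828 → 7
call_id=24: wait_s < 420 AND duration_s >= 1828 → 8
call_id=25: wait_s < 77 AND duration_s < 2551 → -8
call_id=26: wait_s < 420 AND duration_s >= 1828 → 8
call_id=27: ELSE → 8
call_id=28: ELSE → 8
call_id=29: ELSE → 9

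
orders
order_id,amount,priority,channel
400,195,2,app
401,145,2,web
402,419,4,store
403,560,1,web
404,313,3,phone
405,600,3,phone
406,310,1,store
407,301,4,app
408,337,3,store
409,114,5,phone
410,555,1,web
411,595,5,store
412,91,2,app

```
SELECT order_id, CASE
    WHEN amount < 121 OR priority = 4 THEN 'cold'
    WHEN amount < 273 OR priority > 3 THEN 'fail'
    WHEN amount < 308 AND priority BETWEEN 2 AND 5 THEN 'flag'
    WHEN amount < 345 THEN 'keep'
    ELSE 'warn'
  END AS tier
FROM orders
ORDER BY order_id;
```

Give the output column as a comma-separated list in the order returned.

fail, fail, cold, warn, keep, warn, keep, cold, keep, cold, warn, fail, cold

order_id=400: amount < 273 OR priority > 3 → fail
order_id=401: amount < 273 OR priority > 3 → fail
order_id=402: amount < 121 OR priority = 4 → cold
order_id=403: ELSE → warn
order_id=404: amount < 345 → keep
order_id=405: ELSE → warn
order_id=406: amount < 345 → keep
order_id=407: amount < 121 OR priority = 4 → cold
order_id=408: amount < 345 → keep
order_id=409: amount < 121 OR priority = 4 → cold
order_id=410: ELSE → warn
order_id=411: amount < 273 OR priority > 3 → fail
order_id=412: amount < 121 OR priority = 4 → cold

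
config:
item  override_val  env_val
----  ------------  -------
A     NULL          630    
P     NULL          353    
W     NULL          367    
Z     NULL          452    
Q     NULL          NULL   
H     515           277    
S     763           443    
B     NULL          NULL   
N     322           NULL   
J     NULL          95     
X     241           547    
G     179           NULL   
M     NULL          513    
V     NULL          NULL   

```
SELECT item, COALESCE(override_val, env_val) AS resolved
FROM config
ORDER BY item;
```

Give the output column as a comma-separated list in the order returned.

item=A: override_val=NULL, env_val=630 → 630
item=B: override_val=NULL, env_val=NULL (all NULL) → NULL
item=G: override_val=179 → 179
item=H: override_val=515 → 515
item=J: override_val=NULL, env_val=95 → 95
item=M: override_val=NULL, env_val=513 → 513
item=N: override_val=322 → 322
item=P: override_val=NULL, env_val=353 → 353
item=Q: override_val=NULL, env_val=NULL (all NULL) → NULL
item=S: override_val=763 → 763
item=V: override_val=NULL, env_val=NULL (all NULL) → NULL
item=W: override_val=NULL, env_val=367 → 367
item=X: override_val=241 → 241
item=Z: override_val=NULL, env_val=452 → 452

630, NULL, 179, 515, 95, 513, 322, 353, NULL, 763, NULL, 367, 241, 452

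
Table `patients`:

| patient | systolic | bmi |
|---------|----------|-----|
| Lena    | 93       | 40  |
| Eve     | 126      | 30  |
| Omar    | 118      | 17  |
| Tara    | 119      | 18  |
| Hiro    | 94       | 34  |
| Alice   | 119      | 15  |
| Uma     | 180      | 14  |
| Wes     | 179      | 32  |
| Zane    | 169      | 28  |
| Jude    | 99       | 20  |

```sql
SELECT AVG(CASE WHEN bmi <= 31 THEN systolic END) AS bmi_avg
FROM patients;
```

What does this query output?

patient=Lena: ✗
patient=Eve: ✓ → 126
patient=Omar: ✓ → 118
patient=Tara: ✓ → 119
patient=Hiro: ✗
patient=Alice: ✓ → 119
patient=Uma: ✓ → 180
patient=Wes: ✗
patient=Zane: ✓ → 169
patient=Jude: ✓ → 99
bmi_avg = (126 + 118 + 119 + 119 + 180 + 169 + 99) / 7 = 132.8571428571

132.8571428571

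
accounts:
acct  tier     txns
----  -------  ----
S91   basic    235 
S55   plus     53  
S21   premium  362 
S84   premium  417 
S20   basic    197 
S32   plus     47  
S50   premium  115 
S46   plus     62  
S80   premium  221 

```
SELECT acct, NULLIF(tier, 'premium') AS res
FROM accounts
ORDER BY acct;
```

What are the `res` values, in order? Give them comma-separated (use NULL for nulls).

acct=S20: tier=basic vs premium: differ → basic
acct=S21: tier=premium vs premium: equal → NULL
acct=S32: tier=plus vs premium: differ → plus
acct=S46: tier=plus vs premium: differ → plus
acct=S50: tier=premium vs premium: equal → NULL
acct=S55: tier=plus vs premium: differ → plus
acct=S80: tier=premium vs premium: equal → NULL
acct=S84: tier=premium vs premium: equal → NULL
acct=S91: tier=basic vs premium: differ → basic

basic, NULL, plus, plus, NULL, plus, NULL, NULL, basic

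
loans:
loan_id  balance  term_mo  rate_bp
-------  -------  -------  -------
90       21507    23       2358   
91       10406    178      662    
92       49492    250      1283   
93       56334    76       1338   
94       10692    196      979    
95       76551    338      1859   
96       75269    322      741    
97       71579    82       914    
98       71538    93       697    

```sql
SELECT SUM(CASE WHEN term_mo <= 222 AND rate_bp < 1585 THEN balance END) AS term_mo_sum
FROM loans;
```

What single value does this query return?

loan_id=90: ✗
loan_id=91: ✓ → 10406
loan_id=92: ✗
loan_id=93: ✓ → 56334
loan_id=94: ✓ → 10692
loan_id=95: ✗
loan_id=96: ✗
loan_id=97: ✓ → 71579
loan_id=98: ✓ → 71538
term_mo_sum = 10406 + 56334 + 10692 + 71579 + 71538 = 220549

220549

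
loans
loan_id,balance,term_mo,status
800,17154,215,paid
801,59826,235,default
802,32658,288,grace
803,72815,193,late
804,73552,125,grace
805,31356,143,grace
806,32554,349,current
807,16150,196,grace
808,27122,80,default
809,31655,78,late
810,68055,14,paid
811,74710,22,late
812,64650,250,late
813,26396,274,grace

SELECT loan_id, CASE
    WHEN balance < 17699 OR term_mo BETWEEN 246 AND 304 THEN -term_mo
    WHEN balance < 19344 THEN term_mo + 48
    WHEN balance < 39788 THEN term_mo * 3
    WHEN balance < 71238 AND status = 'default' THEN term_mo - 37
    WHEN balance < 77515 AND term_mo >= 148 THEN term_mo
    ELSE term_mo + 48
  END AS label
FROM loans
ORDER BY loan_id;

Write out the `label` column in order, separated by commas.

-215, 198, -288, 193, 173, 429, 1047, -196, 240, 234, 62, 70, -250, -274

loan_id=800: balance < 17699 OR term_mo BETWEEN 246 AND 304 → -215
loan_id=801: balance < 71238 AND status = 'default' → 198
loan_id=802: balance < 17699 OR term_mo BETWEEN 246 AND 304 → -288
loan_id=803: balance < 77515 AND term_mo >= 148 → 193
loan_id=804: ELSE → 173
loan_id=805: balance < 39788 → 429
loan_id=806: balance < 39788 → 1047
loan_id=807: balance < 17699 OR term_mo BETWEEN 246 AND 304 → -196
loan_id=808: balance < 39788 → 240
loan_id=809: balance < 39788 → 234
loan_id=810: ELSE → 62
loan_id=811: ELSE → 70
loan_id=812: balance < 17699 OR term_mo BETWEEN 246 AND 304 → -250
loan_id=813: balance < 17699 OR term_mo BETWEEN 246 AND 304 → -274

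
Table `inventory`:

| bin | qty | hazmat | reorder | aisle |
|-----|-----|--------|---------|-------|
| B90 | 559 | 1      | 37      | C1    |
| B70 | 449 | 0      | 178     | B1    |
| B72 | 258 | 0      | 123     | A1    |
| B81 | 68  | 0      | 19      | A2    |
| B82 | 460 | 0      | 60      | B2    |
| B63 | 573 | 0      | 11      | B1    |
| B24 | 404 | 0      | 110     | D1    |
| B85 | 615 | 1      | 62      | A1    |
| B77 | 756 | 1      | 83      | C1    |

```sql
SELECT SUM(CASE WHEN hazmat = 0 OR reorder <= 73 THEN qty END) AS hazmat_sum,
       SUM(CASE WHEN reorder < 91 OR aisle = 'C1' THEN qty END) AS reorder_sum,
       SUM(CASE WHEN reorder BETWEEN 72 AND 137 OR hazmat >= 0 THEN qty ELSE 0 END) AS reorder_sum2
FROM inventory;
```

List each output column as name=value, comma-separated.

hazmat_sum=3386, reorder_sum=3031, reorder_sum2=4142

[hazmat_sum: hazmat = 0 OR reorder <= 73]
bin=B90: ✓ → 559
bin=B70: ✓ → 449
bin=B72: ✓ → 258
bin=B81: ✓ → 68
bin=B82: ✓ → 460
bin=B63: ✓ → 573
bin=B24: ✓ → 404
bin=B85: ✓ → 615
bin=B77: ✗
hazmat_sum = 559 + 449 + 258 + 68 + 460 + 573 + 404 + 615 = 3386
—
[reorder_sum: reorder < 91 OR aisle = 'C1']
bin=B90: ✓ → 559
bin=B70: ✗
bin=B72: ✗
bin=B81: ✓ → 68
bin=B82: ✓ → 460
bin=B63: ✓ → 573
bin=B24: ✗
bin=B85: ✓ → 615
bin=B77: ✓ → 756
reorder_sum = 559 + 68 + 460 + 573 + 615 + 756 = 3031
—
[reorder_sum2: reorder BETWEEN 72 AND 137 OR hazmat >= 0]
bin=B90: ✓ → 559
bin=B70: ✓ → 449
bin=B72: ✓ → 258
bin=B81: ✓ → 68
bin=B82: ✓ → 460
bin=B63: ✓ → 573
bin=B24: ✓ → 404
bin=B85: ✓ → 615
bin=B77: ✓ → 756
reorder_sum2 = 559 + 449 + 258 + 68 + 460 + 573 + 404 + 615 + 756 = 4142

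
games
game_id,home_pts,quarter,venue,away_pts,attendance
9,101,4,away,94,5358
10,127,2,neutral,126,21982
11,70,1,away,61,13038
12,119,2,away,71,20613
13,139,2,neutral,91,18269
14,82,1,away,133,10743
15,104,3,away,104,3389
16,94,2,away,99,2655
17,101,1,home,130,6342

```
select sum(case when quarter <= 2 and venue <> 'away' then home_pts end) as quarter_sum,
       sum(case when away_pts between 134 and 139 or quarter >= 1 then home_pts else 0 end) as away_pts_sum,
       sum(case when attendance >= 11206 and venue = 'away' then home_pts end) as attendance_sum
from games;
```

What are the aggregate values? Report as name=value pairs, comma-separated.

[quarter_sum: quarter <= 2 and venue <> 'away']
game_id=9: ✗
game_id=10: ✓ → 127
game_id=11: ✗
game_id=12: ✗
game_id=13: ✓ → 139
game_id=14: ✗
game_id=15: ✗
game_id=16: ✗
game_id=17: ✓ → 101
quarter_sum = 127 + 139 + 101 = 367
—
[away_pts_sum: away_pts between 134 and 139 or quarter >= 1]
game_id=9: ✓ → 101
game_id=10: ✓ → 127
game_id=11: ✓ → 70
game_id=12: ✓ → 119
game_id=13: ✓ → 139
game_id=14: ✓ → 82
game_id=15: ✓ → 104
game_id=16: ✓ → 94
game_id=17: ✓ → 101
away_pts_sum = 101 + 127 + 70 + 119 + 139 + 82 + 104 + 94 + 101 = 937
—
[attendance_sum: attendance >= 11206 and venue = 'away']
game_id=9: ✗
game_id=10: ✗
game_id=11: ✓ → 70
game_id=12: ✓ → 119
game_id=13: ✗
game_id=14: ✗
game_id=15: ✗
game_id=16: ✗
game_id=17: ✗
attendance_sum = 70 + 119 = 189

quarter_sum=367, away_pts_sum=937, attendance_sum=189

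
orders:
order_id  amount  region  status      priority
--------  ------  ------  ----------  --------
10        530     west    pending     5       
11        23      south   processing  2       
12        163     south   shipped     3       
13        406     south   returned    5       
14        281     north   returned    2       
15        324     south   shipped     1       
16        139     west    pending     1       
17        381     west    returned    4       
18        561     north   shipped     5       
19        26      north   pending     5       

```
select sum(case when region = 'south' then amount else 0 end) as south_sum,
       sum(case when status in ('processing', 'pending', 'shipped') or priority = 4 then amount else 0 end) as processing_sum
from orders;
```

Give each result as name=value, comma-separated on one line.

south_sum=916, processing_sum=2147

[south_sum: region = 'south']
order_id=10: ✗
order_id=11: ✓ → 23
order_id=12: ✓ → 163
order_id=13: ✓ → 406
order_id=14: ✗
order_id=15: ✓ → 324
order_id=16: ✗
order_id=17: ✗
order_id=18: ✗
order_id=19: ✗
south_sum = 23 + 163 + 406 + 324 = 916
—
[processing_sum: status in ('processing', 'pending', 'shipped') or priority = 4]
order_id=10: ✓ → 530
order_id=11: ✓ → 23
order_id=12: ✓ → 163
order_id=13: ✗
order_id=14: ✗
order_id=15: ✓ → 324
order_id=16: ✓ → 139
order_id=17: ✓ → 381
order_id=18: ✓ → 561
order_id=19: ✓ → 26
processing_sum = 530 + 23 + 163 + 324 + 139 + 381 + 561 + 26 = 2147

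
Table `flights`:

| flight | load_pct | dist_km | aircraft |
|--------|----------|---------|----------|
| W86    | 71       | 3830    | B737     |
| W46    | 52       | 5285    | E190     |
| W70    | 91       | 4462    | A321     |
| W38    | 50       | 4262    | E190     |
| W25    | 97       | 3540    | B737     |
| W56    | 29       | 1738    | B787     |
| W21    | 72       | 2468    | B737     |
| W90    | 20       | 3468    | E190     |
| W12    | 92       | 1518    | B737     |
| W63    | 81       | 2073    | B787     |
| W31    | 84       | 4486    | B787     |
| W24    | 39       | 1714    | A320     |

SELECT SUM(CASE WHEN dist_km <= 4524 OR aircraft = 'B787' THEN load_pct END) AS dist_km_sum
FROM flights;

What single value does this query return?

726

flight=W86: ✓ → 71
flight=W46: ✗
flight=W70: ✓ → 91
flight=W38: ✓ → 50
flight=W25: ✓ → 97
flight=W56: ✓ → 29
flight=W21: ✓ → 72
flight=W90: ✓ → 20
flight=W12: ✓ → 92
flight=W63: ✓ → 81
flight=W31: ✓ → 84
flight=W24: ✓ → 39
dist_km_sum = 71 + 91 + 50 + 97 + 29 + 72 + 20 + 92 + 81 + 84 + 39 = 726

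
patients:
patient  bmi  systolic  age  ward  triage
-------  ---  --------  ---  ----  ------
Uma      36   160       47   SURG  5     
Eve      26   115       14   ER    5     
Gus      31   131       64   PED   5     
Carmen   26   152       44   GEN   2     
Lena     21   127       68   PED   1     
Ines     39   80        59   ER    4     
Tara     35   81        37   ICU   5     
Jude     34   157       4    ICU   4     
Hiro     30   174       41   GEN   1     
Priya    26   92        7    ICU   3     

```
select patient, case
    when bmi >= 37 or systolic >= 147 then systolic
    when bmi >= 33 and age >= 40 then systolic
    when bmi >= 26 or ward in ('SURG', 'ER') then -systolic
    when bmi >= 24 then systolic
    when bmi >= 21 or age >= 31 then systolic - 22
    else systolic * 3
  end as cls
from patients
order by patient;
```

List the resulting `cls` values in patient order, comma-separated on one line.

152, -115, -131, 174, 80, 157, 105, -92, -81, 160

patient=Carmen: bmi >= 37 or systolic >= 147 → 152
patient=Eve: bmi >= 26 or ward in ('SURG', 'ER') → -115
patient=Gus: bmi >= 26 or ward in ('SURG', 'ER') → -131
patient=Hiro: bmi >= 37 or systolic >= 147 → 174
patient=Ines: bmi >= 37 or systolic >= 147 → 80
patient=Jude: bmi >= 37 or systolic >= 147 → 157
patient=Lena: bmi >= 21 or age >= 31 → 105
patient=Priya: bmi >= 26 or ward in ('SURG', 'ER') → -92
patient=Tara: bmi >= 26 or ward in ('SURG', 'ER') → -81
patient=Uma: bmi >= 37 or systolic >= 147 → 160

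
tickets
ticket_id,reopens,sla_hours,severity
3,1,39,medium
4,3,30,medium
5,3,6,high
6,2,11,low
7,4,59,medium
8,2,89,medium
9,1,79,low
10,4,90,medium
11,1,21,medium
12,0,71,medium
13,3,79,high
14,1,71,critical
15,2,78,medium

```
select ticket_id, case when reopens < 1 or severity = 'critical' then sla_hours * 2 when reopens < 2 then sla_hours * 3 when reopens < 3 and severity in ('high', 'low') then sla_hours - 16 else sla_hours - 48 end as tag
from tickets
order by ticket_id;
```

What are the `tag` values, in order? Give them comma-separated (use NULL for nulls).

117, -18, -42, -5, 11, 41, 237, 42, 63, 142, 31, 142, 30

ticket_id=3: reopens < 2 → 117
ticket_id=4: ELSE → -18
ticket_id=5: ELSE → -42
ticket_id=6: reopens < 3 and severity in ('high', 'low') → -5
ticket_id=7: ELSE → 11
ticket_id=8: ELSE → 41
ticket_id=9: reopens < 2 → 237
ticket_id=10: ELSE → 42
ticket_id=11: reopens < 2 → 63
ticket_id=12: reopens < 1 or severity = 'critical' → 142
ticket_id=13: ELSE → 31
ticket_id=14: reopens < 1 or severity = 'critical' → 142
ticket_id=15: ELSE → 30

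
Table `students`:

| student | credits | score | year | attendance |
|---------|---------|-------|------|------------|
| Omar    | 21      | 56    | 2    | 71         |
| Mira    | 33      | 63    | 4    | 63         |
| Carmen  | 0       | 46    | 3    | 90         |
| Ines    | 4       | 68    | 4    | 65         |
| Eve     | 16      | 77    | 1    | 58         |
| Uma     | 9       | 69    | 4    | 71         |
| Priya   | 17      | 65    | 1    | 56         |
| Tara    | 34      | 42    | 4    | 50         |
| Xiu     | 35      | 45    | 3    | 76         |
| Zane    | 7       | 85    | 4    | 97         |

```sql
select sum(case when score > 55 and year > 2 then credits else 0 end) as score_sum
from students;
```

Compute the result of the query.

53

student=Omar: ✗
student=Mira: ✓ → 33
student=Carmen: ✗
student=Ines: ✓ → 4
student=Eve: ✗
student=Uma: ✓ → 9
student=Priya: ✗
student=Tara: ✗
student=Xiu: ✗
student=Zane: ✓ → 7
score_sum = 33 + 4 + 9 + 7 = 53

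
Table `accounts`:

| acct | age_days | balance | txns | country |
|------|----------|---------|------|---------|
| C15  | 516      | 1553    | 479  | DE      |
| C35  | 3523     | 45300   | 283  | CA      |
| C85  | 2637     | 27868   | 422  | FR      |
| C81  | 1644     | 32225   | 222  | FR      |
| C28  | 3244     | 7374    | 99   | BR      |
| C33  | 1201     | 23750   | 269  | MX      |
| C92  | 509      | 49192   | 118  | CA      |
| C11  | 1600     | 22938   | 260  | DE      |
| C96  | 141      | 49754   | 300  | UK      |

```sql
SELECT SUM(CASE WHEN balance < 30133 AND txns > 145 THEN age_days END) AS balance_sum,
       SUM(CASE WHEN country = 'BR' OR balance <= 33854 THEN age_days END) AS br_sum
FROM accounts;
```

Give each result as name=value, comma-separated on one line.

[balance_sum: balance < 30133 AND txns > 145]
acct=C15: ✓ → 516
acct=C35: ✗
acct=C85: ✓ → 2637
acct=C81: ✗
acct=C28: ✗
acct=C33: ✓ → 1201
acct=C92: ✗
acct=C11: ✓ → 1600
acct=C96: ✗
balance_sum = 516 + 2637 + 1201 + 1600 = 5954
—
[br_sum: country = 'BR' OR balance <= 33854]
acct=C15: ✓ → 516
acct=C35: ✗
acct=C85: ✓ → 2637
acct=C81: ✓ → 1644
acct=C28: ✓ → 3244
acct=C33: ✓ → 1201
acct=C92: ✗
acct=C11: ✓ → 1600
acct=C96: ✗
br_sum = 516 + 2637 + 1644 + 3244 + 1201 + 1600 = 10842

balance_sum=5954, br_sum=10842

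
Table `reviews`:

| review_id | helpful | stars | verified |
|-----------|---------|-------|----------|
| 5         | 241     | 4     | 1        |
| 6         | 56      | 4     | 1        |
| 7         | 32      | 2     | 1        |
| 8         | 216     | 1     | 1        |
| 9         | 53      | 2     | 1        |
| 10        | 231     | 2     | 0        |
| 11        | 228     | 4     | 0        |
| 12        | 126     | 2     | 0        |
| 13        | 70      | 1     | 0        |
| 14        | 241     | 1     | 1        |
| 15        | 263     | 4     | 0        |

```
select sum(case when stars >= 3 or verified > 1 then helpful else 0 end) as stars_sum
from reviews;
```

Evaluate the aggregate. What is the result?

review_id=5: ✓ → 241
review_id=6: ✓ → 56
review_id=7: ✗
review_id=8: ✗
review_id=9: ✗
review_id=10: ✗
review_id=11: ✓ → 228
review_id=12: ✗
review_id=13: ✗
review_id=14: ✗
review_id=15: ✓ → 263
stars_sum = 241 + 56 + 228 + 263 = 788

788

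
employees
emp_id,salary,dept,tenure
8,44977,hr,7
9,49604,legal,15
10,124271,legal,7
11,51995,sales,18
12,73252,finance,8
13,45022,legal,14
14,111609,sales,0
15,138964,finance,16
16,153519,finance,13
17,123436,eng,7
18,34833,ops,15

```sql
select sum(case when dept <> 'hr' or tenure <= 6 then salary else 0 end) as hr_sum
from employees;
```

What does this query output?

emp_id=8: ✗
emp_id=9: ✓ → 49604
emp_id=10: ✓ → 124271
emp_id=11: ✓ → 51995
emp_id=12: ✓ → 73252
emp_id=13: ✓ → 45022
emp_id=14: ✓ → 111609
emp_id=15: ✓ → 138964
emp_id=16: ✓ → 153519
emp_id=17: ✓ → 123436
emp_id=18: ✓ → 34833
hr_sum = 49604 + 124271 + 51995 + 73252 + 45022 + 111609 + 138964 + 153519 + 123436 + 34833 = 906505

906505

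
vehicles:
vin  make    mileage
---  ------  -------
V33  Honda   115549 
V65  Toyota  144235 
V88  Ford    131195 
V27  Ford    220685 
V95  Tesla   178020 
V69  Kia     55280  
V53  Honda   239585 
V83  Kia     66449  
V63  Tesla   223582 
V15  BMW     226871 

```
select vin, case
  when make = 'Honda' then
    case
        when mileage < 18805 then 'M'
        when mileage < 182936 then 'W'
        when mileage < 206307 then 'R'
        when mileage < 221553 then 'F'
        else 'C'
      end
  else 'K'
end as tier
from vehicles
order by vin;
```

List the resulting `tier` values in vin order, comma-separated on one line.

vin=V15: make='BMW' → outer ELSE → K
vin=V27: make='Ford' → outer ELSE → K
vin=V33: make='Honda' → inner[mileage < 182936] → W
vin=V53: make='Honda' → inner[ELSE] → C
vin=V63: make='Tesla' → outer ELSE → K
vin=V65: make='Toyota' → outer ELSE → K
vin=V69: make='Kia' → outer ELSE → K
vin=V83: make='Kia' → outer ELSE → K
vin=V88: make='Ford' → outer ELSE → K
vin=V95: make='Tesla' → outer ELSE → K

K, K, W, C, K, K, K, K, K, K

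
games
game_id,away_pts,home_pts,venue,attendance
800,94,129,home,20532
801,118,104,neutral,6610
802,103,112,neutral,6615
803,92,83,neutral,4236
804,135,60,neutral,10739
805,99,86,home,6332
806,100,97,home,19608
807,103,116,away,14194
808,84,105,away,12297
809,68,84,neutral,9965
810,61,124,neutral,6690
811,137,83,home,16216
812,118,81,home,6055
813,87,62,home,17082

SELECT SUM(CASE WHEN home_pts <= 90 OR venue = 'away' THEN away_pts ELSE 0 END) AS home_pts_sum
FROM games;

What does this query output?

923

game_id=800: ✗
game_id=801: ✗
game_id=802: ✗
game_id=803: ✓ → 92
game_id=804: ✓ → 135
game_id=805: ✓ → 99
game_id=806: ✗
game_id=807: ✓ → 103
game_id=808: ✓ → 84
game_id=809: ✓ → 68
game_id=810: ✗
game_id=811: ✓ → 137
game_id=812: ✓ → 118
game_id=813: ✓ → 87
home_pts_sum = 92 + 135 + 99 + 103 + 84 + 68 + 137 + 118 + 87 = 923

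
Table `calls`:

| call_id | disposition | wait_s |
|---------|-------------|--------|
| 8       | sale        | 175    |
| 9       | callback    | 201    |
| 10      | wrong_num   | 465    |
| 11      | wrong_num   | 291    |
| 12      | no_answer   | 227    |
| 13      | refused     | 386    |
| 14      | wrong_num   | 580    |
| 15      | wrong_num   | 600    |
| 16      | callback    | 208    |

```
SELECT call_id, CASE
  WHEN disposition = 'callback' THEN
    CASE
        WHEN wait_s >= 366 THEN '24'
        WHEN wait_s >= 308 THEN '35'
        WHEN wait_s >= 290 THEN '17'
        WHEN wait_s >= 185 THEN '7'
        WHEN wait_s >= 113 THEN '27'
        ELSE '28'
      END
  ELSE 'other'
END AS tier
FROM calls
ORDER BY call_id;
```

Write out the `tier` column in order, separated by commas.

other, 7, other, other, other, other, other, other, 7

call_id=8: disposition='sale' → outer ELSE → other
call_id=9: disposition='callback' → inner[wait_s >= 185] → 7
call_id=10: disposition='wrong_num' → outer ELSE → other
call_id=11: disposition='wrong_num' → outer ELSE → other
call_id=12: disposition='no_answer' → outer ELSE → other
call_id=13: disposition='refused' → outer ELSE → other
call_id=14: disposition='wrong_num' → outer ELSE → other
call_id=15: disposition='wrong_num' → outer ELSE → other
call_id=16: disposition='callback' → inner[wait_s >= 185] → 7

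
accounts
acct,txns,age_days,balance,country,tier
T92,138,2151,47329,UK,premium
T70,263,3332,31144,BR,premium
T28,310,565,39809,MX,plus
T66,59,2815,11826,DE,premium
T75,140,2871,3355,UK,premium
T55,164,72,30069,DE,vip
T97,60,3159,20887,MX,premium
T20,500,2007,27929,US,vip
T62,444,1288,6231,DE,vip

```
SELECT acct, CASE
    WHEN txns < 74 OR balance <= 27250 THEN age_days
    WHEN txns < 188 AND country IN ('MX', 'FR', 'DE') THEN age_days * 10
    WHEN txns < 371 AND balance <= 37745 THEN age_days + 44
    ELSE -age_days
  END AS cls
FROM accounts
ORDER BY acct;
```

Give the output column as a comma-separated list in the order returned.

-2007, -565, 720, 1288, 2815, 3376, 2871, -2151, 3159

acct=T20: ELSE → -2007
acct=T28: ELSE → -565
acct=T55: txns < 188 AND country IN ('MX', 'FR', 'DE') → 720
acct=T62: txns < 74 OR balance <= 27250 → 1288
acct=T66: txns < 74 OR balance <= 27250 → 2815
acct=T70: txns < 371 AND balance <= 37745 → 3376
acct=T75: txns < 74 OR balance <= 27250 → 2871
acct=T92: ELSE → -2151
acct=T97: txns < 74 OR balance <= 27250 → 3159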